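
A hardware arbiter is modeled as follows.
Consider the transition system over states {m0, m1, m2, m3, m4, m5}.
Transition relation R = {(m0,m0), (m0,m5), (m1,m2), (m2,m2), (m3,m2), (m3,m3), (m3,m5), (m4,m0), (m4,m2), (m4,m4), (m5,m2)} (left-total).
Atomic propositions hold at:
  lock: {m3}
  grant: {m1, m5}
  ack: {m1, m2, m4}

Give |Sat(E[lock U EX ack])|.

5

Sat(EX ack) = {s : some successor in {m1, m2, m4}} = {m1, m2, m3, m4, m5}
E[lock U EX ack]: least fixpoint, start Z0 = Sat(EX ack) = {m1, m2, m3, m4, m5}, add states in Sat(lock) with some successor in Z. Already a fixed point.
Sat(E[lock U EX ack]) = {m1, m2, m3, m4, m5}
|Sat(E[lock U EX ack])| = |{m1, m2, m3, m4, m5}| = 5.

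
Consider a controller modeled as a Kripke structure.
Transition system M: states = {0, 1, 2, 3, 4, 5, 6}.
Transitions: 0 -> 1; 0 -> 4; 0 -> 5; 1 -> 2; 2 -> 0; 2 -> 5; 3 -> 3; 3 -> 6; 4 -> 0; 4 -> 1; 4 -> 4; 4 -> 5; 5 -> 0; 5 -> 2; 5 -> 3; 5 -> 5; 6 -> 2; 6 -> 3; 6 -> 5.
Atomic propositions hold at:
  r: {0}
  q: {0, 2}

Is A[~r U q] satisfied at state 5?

No

Sat(~r) = {1, 2, 3, 4, 5, 6}
A[~r U q]: least fixpoint, start Z0 = Sat(q) = {0, 2}, add states in Sat(~r) with every successor in Z. Z1 = {0, 1, 2}; fixed.
Sat(A[~r U q]) = {0, 1, 2}
5 ∉ Sat(A[~r U q]) = {0, 1, 2}, so the formula does not hold at 5.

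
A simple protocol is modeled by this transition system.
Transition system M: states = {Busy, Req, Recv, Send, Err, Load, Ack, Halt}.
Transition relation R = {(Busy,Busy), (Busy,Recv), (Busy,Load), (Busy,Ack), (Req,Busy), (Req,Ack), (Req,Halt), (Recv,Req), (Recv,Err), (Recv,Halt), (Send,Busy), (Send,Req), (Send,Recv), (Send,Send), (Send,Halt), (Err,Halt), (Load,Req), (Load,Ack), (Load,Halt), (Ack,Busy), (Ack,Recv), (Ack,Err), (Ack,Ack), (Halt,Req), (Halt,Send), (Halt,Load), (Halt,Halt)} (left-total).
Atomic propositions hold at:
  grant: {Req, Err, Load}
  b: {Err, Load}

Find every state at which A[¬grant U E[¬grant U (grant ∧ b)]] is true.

Sat(¬grant) = {Busy, Recv, Send, Ack, Halt}
Sat(grant ∧ b) = {Err, Load}
E[¬grant U (grant ∧ b)]: least fixpoint, start Z0 = Sat((grant ∧ b)) = {Err, Load}, add states in Sat(¬grant) with some successor in Z. Z1 = {Busy, Recv, Err, Load, Ack, Halt}; Z2 = {Busy, Recv, Send, Err, Load, Ack, Halt}; fixed.
Sat(E[¬grant U (grant ∧ b)]) = {Busy, Recv, Send, Err, Load, Ack, Halt}
A[¬grant U E[¬grant U (grant ∧ b)]]: least fixpoint, start Z0 = Sat(E[¬grant U (grant ∧ b)]) = {Busy, Recv, Send, Err, Load, Ack, Halt}, add states in Sat(¬grant) with every successor in Z. Already a fixed point.
Sat(A[¬grant U E[¬grant U (grant ∧ b)]]) = {Busy, Recv, Send, Err, Load, Ack, Halt}

{Busy, Recv, Send, Err, Load, Ack, Halt}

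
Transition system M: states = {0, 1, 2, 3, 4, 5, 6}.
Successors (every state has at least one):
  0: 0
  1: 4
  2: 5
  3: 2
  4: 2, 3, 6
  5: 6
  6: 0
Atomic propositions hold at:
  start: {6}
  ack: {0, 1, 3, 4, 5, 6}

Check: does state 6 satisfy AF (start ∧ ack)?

Yes

Sat(start ∧ ack) = {6}
AF (start ∧ ack): least fixpoint, start Z0 = {6}, add states with every successor in Z. Z1 = {5, 6}; Z2 = {2, 5, 6}; Z3 = {2, 3, 5, 6}; Z4 = {2, 3, 4, 5, 6}; Z5 = {1, 2, 3, 4, 5, 6}; fixed.
Sat(AF (start ∧ ack)) = {1, 2, 3, 4, 5, 6}
6 ∈ Sat(AF (start ∧ ack)) = {1, 2, 3, 4, 5, 6}, so the formula holds at 6.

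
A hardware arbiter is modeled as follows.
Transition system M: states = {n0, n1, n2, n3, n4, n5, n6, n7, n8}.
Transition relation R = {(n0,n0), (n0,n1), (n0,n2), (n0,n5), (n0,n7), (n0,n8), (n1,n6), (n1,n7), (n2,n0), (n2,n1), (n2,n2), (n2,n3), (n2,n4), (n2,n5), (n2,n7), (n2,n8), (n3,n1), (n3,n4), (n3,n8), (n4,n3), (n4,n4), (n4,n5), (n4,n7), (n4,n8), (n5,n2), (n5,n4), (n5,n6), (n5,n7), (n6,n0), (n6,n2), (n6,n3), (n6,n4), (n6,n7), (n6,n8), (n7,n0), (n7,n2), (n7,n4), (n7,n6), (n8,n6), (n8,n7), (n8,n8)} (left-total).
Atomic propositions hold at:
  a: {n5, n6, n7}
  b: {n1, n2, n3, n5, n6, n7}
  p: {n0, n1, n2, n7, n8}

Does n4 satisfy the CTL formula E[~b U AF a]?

Yes

Sat(~b) = {n0, n4, n8}
AF a: least fixpoint, start Z0 = {n5, n6, n7}, add states with every successor in Z. Z1 = {n1, n5, n6, n7}; fixed.
Sat(AF a) = {n1, n5, n6, n7}
E[~b U AF a]: least fixpoint, start Z0 = Sat(AF a) = {n1, n5, n6, n7}, add states in Sat(~b) with some successor in Z. Z1 = {n0, n1, n4, n5, n6, n7, n8}; fixed.
Sat(E[~b U AF a]) = {n0, n1, n4, n5, n6, n7, n8}
n4 ∈ Sat(E[~b U AF a]) = {n0, n1, n4, n5, n6, n7, n8}, so the formula holds at n4.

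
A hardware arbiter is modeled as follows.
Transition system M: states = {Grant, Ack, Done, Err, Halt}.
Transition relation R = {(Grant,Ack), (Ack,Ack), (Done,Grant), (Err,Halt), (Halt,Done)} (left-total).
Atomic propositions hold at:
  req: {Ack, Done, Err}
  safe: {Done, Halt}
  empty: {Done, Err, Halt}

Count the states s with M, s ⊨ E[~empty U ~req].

Sat(~empty) = {Grant, Ack}
Sat(~req) = {Grant, Halt}
E[~empty U ~req]: least fixpoint, start Z0 = Sat(~req) = {Grant, Halt}, add states in Sat(~empty) with some successor in Z. Already a fixed point.
Sat(E[~empty U ~req]) = {Grant, Halt}
|Sat(E[~empty U ~req])| = |{Grant, Halt}| = 2.

2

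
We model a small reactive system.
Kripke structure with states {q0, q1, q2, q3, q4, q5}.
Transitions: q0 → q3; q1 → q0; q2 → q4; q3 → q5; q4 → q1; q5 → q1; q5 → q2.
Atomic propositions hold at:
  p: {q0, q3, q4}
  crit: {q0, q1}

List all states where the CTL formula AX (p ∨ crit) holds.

Sat(p ∨ crit) = {q0, q1, q3, q4}
Sat(AX (p ∨ crit)) = {s : every successor in {q0, q1, q3, q4}} = {q0, q1, q2, q4}

{q0, q1, q2, q4}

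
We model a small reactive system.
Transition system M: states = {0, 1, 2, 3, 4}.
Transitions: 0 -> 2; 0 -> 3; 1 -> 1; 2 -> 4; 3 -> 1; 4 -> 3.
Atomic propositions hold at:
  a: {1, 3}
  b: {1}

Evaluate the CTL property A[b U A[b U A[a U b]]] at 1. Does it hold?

A[a U b]: least fixpoint, start Z0 = Sat(b) = {1}, add states in Sat(a) with every successor in Z. Z1 = {1, 3}; fixed.
Sat(A[a U b]) = {1, 3}
A[b U A[a U b]]: least fixpoint, start Z0 = Sat(A[a U b]) = {1, 3}, add states in Sat(b) with every successor in Z. Already a fixed point.
Sat(A[b U A[a U b]]) = {1, 3}
A[b U A[b U A[a U b]]]: least fixpoint, start Z0 = Sat(A[b U A[a U b]]) = {1, 3}, add states in Sat(b) with every successor in Z. Already a fixed point.
Sat(A[b U A[b U A[a U b]]]) = {1, 3}
1 ∈ Sat(A[b U A[b U A[a U b]]]) = {1, 3}, so the formula holds at 1.

Yes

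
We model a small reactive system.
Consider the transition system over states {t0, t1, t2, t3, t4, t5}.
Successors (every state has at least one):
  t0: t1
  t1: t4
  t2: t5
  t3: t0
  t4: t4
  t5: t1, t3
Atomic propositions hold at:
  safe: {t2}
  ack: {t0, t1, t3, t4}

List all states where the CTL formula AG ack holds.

AG ack: greatest fixpoint, start Z0 = {t0, t1, t3, t4}, keep only states in Sat with every successor in Z. Already a fixed point.
Sat(AG ack) = {t0, t1, t3, t4}

{t0, t1, t3, t4}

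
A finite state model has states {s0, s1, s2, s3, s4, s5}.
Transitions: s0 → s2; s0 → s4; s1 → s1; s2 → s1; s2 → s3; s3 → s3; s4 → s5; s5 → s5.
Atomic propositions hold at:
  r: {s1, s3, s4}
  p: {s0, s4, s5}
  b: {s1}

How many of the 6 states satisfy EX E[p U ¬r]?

Sat(¬r) = {s0, s2, s5}
E[p U ¬r]: least fixpoint, start Z0 = Sat(¬r) = {s0, s2, s5}, add states in Sat(p) with some successor in Z. Z1 = {s0, s2, s4, s5}; fixed.
Sat(E[p U ¬r]) = {s0, s2, s4, s5}
Sat(EX E[p U ¬r]) = {s : some successor in {s0, s2, s4, s5}} = {s0, s4, s5}
|Sat(EX E[p U ¬r])| = |{s0, s4, s5}| = 3.

3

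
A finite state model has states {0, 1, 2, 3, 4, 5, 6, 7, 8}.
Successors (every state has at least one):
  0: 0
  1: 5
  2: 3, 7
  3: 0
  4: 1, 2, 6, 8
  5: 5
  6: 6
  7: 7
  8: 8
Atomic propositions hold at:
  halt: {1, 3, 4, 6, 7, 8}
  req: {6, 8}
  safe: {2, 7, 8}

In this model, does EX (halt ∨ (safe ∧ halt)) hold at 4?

Yes

Sat(safe ∧ halt) = {7, 8}
Sat(halt ∨ (safe ∧ halt)) = {1, 3, 4, 6, 7, 8}
Sat(EX (halt ∨ (safe ∧ halt))) = {s : some successor in {1, 3, 4, 6, 7, 8}} = {2, 4, 6, 7, 8}
4 ∈ Sat(EX (halt ∨ (safe ∧ halt))) = {2, 4, 6, 7, 8}, so the formula holds at 4.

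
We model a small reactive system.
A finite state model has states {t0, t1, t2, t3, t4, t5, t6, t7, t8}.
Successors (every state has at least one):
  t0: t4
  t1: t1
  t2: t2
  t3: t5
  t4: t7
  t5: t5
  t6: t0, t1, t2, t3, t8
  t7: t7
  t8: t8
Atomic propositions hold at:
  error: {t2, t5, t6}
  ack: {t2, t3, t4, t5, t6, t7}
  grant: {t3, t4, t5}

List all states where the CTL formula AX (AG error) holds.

AG error: greatest fixpoint, start Z0 = {t2, t5, t6}, keep only states in Sat with every successor in Z. Z1 = {t2, t5}; fixed.
Sat(AG error) = {t2, t5}
Sat(AX (AG error)) = {s : every successor in {t2, t5}} = {t2, t3, t5}

{t2, t3, t5}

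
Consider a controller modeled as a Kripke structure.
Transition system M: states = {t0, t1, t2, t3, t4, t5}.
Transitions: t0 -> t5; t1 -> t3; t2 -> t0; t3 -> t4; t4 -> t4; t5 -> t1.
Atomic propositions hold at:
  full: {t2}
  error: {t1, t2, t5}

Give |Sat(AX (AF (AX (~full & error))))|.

Sat(~full) = {t0, t1, t3, t4, t5}
Sat(~full & error) = {t1, t5}
Sat(AX (~full & error)) = {s : every successor in {t1, t5}} = {t0, t5}
AF (AX (~full & error)): least fixpoint, start Z0 = {t0, t5}, add states with every successor in Z. Z1 = {t0, t2, t5}; fixed.
Sat(AF (AX (~full & error))) = {t0, t2, t5}
Sat(AX (AF (AX (~full & error)))) = {s : every successor in {t0, t2, t5}} = {t0, t2}
|Sat(AX (AF (AX (~full & error))))| = |{t0, t2}| = 2.

2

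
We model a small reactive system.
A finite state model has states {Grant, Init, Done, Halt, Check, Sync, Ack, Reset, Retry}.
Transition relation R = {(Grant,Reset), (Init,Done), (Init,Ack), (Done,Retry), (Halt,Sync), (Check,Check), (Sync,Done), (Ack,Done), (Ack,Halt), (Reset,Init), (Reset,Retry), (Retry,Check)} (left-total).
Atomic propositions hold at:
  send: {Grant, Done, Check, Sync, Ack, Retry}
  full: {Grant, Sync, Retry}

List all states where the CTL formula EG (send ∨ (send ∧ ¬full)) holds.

Sat(¬full) = {Init, Done, Halt, Check, Ack, Reset}
Sat(send ∧ ¬full) = {Done, Check, Ack}
Sat(send ∨ (send ∧ ¬full)) = {Grant, Done, Check, Sync, Ack, Retry}
EG (send ∨ (send ∧ ¬full)): greatest fixpoint, start Z0 = {Grant, Done, Check, Sync, Ack, Retry}, keep only states in Sat with some successor in Z. Z1 = {Done, Check, Sync, Ack, Retry}; fixed.
Sat(EG (send ∨ (send ∧ ¬full))) = {Done, Check, Sync, Ack, Retry}

{Done, Check, Sync, Ack, Retry}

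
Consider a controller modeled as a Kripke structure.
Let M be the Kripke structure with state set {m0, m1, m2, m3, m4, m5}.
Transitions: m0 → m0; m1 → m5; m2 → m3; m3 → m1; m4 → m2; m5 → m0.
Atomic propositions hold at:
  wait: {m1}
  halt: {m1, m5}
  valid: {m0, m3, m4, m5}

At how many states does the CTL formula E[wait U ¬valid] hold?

2

Sat(¬valid) = {m1, m2}
E[wait U ¬valid]: least fixpoint, start Z0 = Sat(¬valid) = {m1, m2}, add states in Sat(wait) with some successor in Z. Already a fixed point.
Sat(E[wait U ¬valid]) = {m1, m2}
|Sat(E[wait U ¬valid])| = |{m1, m2}| = 2.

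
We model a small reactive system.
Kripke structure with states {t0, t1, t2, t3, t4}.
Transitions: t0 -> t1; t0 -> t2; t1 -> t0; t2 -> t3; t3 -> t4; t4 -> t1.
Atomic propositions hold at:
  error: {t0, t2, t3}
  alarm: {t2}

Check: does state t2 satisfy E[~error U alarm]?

Yes

Sat(~error) = {t1, t4}
E[~error U alarm]: least fixpoint, start Z0 = Sat(alarm) = {t2}, add states in Sat(~error) with some successor in Z. Already a fixed point.
Sat(E[~error U alarm]) = {t2}
t2 ∈ Sat(E[~error U alarm]) = {t2}, so the formula holds at t2.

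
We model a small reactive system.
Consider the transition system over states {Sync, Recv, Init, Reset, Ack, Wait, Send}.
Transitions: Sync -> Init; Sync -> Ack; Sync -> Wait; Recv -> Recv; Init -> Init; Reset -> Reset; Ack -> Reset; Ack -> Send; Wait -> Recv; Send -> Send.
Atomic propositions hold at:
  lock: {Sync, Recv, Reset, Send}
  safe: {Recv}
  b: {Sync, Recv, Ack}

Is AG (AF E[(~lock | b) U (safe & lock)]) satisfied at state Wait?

Yes

Sat(~lock) = {Init, Ack, Wait}
Sat(~lock | b) = {Sync, Recv, Init, Ack, Wait}
Sat(safe & lock) = {Recv}
E[(~lock | b) U (safe & lock)]: least fixpoint, start Z0 = Sat((safe & lock)) = {Recv}, add states in Sat(~lock | b) with some successor in Z. Z1 = {Recv, Wait}; Z2 = {Sync, Recv, Wait}; fixed.
Sat(E[(~lock | b) U (safe & lock)]) = {Sync, Recv, Wait}
AF E[(~lock | b) U (safe & lock)]: least fixpoint, start Z0 = {Sync, Recv, Wait}, add states with every successor in Z. Already a fixed point.
Sat(AF E[(~lock | b) U (safe & lock)]) = {Sync, Recv, Wait}
AG (AF E[(~lock | b) U (safe & lock)]): greatest fixpoint, start Z0 = {Sync, Recv, Wait}, keep only states in Sat with every successor in Z. Z1 = {Recv, Wait}; fixed.
Sat(AG (AF E[(~lock | b) U (safe & lock)])) = {Recv, Wait}
Wait ∈ Sat(AG (AF E[(~lock | b) U (safe & lock)])) = {Recv, Wait}, so the formula holds at Wait.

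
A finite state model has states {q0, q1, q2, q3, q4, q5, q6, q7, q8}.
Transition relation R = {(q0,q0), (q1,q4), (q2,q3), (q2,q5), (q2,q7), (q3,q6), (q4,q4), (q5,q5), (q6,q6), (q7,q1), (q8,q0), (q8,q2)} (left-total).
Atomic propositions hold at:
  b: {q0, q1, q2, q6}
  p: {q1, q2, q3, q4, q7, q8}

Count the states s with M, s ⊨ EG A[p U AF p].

5

AF p: least fixpoint, start Z0 = {q1, q2, q3, q4, q7, q8}, add states with every successor in Z. Already a fixed point.
Sat(AF p) = {q1, q2, q3, q4, q7, q8}
A[p U AF p]: least fixpoint, start Z0 = Sat(AF p) = {q1, q2, q3, q4, q7, q8}, add states in Sat(p) with every successor in Z. Already a fixed point.
Sat(A[p U AF p]) = {q1, q2, q3, q4, q7, q8}
EG A[p U AF p]: greatest fixpoint, start Z0 = {q1, q2, q3, q4, q7, q8}, keep only states in Sat with some successor in Z. Z1 = {q1, q2, q4, q7, q8}; fixed.
Sat(EG A[p U AF p]) = {q1, q2, q4, q7, q8}
|Sat(EG A[p U AF p])| = |{q1, q2, q4, q7, q8}| = 5.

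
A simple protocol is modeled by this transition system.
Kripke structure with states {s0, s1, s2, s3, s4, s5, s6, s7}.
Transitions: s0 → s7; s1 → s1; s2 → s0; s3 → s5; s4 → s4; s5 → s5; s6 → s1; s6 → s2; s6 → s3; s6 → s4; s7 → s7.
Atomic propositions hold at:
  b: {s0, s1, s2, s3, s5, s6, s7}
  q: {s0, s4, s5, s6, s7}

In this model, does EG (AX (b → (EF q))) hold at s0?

EF q: least fixpoint, start Z0 = {s0, s4, s5, s6, s7}, add states with some successor in Z. Z1 = {s0, s2, s3, s4, s5, s6, s7}; fixed.
Sat(EF q) = {s0, s2, s3, s4, s5, s6, s7}
Sat(b → (EF q)) = {s0, s2, s3, s4, s5, s6, s7}
Sat(AX (b → (EF q))) = {s : every successor in {s0, s2, s3, s4, s5, s6, s7}} = {s0, s2, s3, s4, s5, s7}
EG (AX (b → (EF q))): greatest fixpoint, start Z0 = {s0, s2, s3, s4, s5, s7}, keep only states in Sat with some successor in Z. Already a fixed point.
Sat(EG (AX (b → (EF q)))) = {s0, s2, s3, s4, s5, s7}
s0 ∈ Sat(EG (AX (b → (EF q)))) = {s0, s2, s3, s4, s5, s7}, so the formula holds at s0.

Yes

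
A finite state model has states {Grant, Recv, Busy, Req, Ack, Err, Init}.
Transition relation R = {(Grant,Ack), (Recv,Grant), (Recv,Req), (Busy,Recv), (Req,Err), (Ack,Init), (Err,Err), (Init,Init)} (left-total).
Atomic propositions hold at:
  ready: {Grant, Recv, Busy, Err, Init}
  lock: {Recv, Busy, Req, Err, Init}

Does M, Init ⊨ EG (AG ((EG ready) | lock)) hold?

EG ready: greatest fixpoint, start Z0 = {Grant, Recv, Busy, Err, Init}, keep only states in Sat with some successor in Z. Z1 = {Recv, Busy, Err, Init}; Z2 = {Busy, Err, Init}; Z3 = {Err, Init}; fixed.
Sat(EG ready) = {Err, Init}
Sat((EG ready) | lock) = {Recv, Busy, Req, Err, Init}
AG ((EG ready) | lock): greatest fixpoint, start Z0 = {Recv, Busy, Req, Err, Init}, keep only states in Sat with every successor in Z. Z1 = {Busy, Req, Err, Init}; Z2 = {Req, Err, Init}; fixed.
Sat(AG ((EG ready) | lock)) = {Req, Err, Init}
EG (AG ((EG ready) | lock)): greatest fixpoint, start Z0 = {Req, Err, Init}, keep only states in Sat with some successor in Z. Already a fixed point.
Sat(EG (AG ((EG ready) | lock))) = {Req, Err, Init}
Init ∈ Sat(EG (AG ((EG ready) | lock))) = {Req, Err, Init}, so the formula holds at Init.

Yes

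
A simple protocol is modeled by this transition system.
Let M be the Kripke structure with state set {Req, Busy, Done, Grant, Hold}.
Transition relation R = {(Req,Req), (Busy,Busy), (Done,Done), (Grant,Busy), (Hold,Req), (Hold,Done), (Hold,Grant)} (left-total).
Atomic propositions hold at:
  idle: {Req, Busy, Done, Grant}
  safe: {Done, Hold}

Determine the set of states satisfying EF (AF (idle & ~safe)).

{Req, Busy, Grant, Hold}

Sat(~safe) = {Req, Busy, Grant}
Sat(idle & ~safe) = {Req, Busy, Grant}
AF (idle & ~safe): least fixpoint, start Z0 = {Req, Busy, Grant}, add states with every successor in Z. Already a fixed point.
Sat(AF (idle & ~safe)) = {Req, Busy, Grant}
EF (AF (idle & ~safe)): least fixpoint, start Z0 = {Req, Busy, Grant}, add states with some successor in Z. Z1 = {Req, Busy, Grant, Hold}; fixed.
Sat(EF (AF (idle & ~safe))) = {Req, Busy, Grant, Hold}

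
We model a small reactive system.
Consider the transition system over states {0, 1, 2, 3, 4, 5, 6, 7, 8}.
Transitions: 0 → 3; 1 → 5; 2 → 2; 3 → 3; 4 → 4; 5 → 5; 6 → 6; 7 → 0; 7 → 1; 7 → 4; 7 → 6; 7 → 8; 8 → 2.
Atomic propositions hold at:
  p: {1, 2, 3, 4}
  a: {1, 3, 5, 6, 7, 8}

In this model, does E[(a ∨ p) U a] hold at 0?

Sat(a ∨ p) = {1, 2, 3, 4, 5, 6, 7, 8}
E[(a ∨ p) U a]: least fixpoint, start Z0 = Sat(a) = {1, 3, 5, 6, 7, 8}, add states in Sat(a ∨ p) with some successor in Z. Already a fixed point.
Sat(E[(a ∨ p) U a]) = {1, 3, 5, 6, 7, 8}
0 ∉ Sat(E[(a ∨ p) U a]) = {1, 3, 5, 6, 7, 8}, so the formula does not hold at 0.

No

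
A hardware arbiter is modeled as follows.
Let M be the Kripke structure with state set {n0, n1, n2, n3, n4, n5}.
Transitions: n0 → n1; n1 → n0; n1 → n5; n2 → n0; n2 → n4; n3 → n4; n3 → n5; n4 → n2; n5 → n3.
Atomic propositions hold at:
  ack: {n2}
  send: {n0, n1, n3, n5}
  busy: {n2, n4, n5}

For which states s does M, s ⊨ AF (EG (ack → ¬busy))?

{n0, n1, n3, n5}

Sat(¬busy) = {n0, n1, n3}
Sat(ack → ¬busy) = {n0, n1, n3, n4, n5}
EG (ack → ¬busy): greatest fixpoint, start Z0 = {n0, n1, n3, n4, n5}, keep only states in Sat with some successor in Z. Z1 = {n0, n1, n3, n5}; fixed.
Sat(EG (ack → ¬busy)) = {n0, n1, n3, n5}
AF (EG (ack → ¬busy)): least fixpoint, start Z0 = {n0, n1, n3, n5}, add states with every successor in Z. Already a fixed point.
Sat(AF (EG (ack → ¬busy))) = {n0, n1, n3, n5}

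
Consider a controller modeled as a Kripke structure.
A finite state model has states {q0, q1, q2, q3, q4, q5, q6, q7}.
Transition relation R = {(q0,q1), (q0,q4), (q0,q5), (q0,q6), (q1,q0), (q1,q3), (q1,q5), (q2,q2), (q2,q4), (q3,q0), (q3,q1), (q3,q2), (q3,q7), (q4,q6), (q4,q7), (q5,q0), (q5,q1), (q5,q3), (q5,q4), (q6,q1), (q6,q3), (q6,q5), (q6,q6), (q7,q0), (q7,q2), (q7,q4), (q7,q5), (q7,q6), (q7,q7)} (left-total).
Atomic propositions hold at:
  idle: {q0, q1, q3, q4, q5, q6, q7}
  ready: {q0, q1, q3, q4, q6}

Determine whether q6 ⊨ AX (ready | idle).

Sat(ready | idle) = {q0, q1, q3, q4, q5, q6, q7}
Sat(AX (ready | idle)) = {s : every successor in {q0, q1, q3, q4, q5, q6, q7}} = {q0, q1, q4, q5, q6}
q6 ∈ Sat(AX (ready | idle)) = {q0, q1, q4, q5, q6}, so the formula holds at q6.

Yes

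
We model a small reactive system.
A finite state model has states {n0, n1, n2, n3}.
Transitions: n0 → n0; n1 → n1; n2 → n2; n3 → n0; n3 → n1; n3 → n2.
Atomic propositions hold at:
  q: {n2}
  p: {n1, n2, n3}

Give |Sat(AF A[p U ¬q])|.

Sat(¬q) = {n0, n1, n3}
A[p U ¬q]: least fixpoint, start Z0 = Sat(¬q) = {n0, n1, n3}, add states in Sat(p) with every successor in Z. Already a fixed point.
Sat(A[p U ¬q]) = {n0, n1, n3}
AF A[p U ¬q]: least fixpoint, start Z0 = {n0, n1, n3}, add states with every successor in Z. Already a fixed point.
Sat(AF A[p U ¬q]) = {n0, n1, n3}
|Sat(AF A[p U ¬q])| = |{n0, n1, n3}| = 3.

3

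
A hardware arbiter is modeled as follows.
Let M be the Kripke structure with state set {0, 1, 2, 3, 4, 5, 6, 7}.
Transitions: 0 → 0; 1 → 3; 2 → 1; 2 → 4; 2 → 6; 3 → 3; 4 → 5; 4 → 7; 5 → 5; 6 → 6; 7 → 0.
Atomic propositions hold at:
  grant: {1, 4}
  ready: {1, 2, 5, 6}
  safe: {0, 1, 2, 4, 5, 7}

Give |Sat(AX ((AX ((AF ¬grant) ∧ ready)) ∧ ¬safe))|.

Sat(¬grant) = {0, 2, 3, 5, 6, 7}
AF ¬grant: least fixpoint, start Z0 = {0, 2, 3, 5, 6, 7}, add states with every successor in Z. Z1 = {0, 1, 2, 3, 4, 5, 6, 7}; fixed.
Sat(AF ¬grant) = {0, 1, 2, 3, 4, 5, 6, 7}
Sat((AF ¬grant) ∧ ready) = {1, 2, 5, 6}
Sat(AX ((AF ¬grant) ∧ ready)) = {s : every successor in {1, 2, 5, 6}} = {5, 6}
Sat(¬safe) = {3, 6}
Sat((AX ((AF ¬grant) ∧ ready)) ∧ ¬safe) = {6}
Sat(AX ((AX ((AF ¬grant) ∧ ready)) ∧ ¬safe)) = {s : every successor in {6}} = {6}
|Sat(AX ((AX ((AF ¬grant) ∧ ready)) ∧ ¬safe))| = |{6}| = 1.

1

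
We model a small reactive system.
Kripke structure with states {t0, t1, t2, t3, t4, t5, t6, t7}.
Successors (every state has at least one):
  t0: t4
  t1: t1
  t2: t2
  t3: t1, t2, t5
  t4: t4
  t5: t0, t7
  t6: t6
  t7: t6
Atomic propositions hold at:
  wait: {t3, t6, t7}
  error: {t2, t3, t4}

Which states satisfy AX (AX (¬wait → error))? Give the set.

{t0, t2, t4, t5, t6, t7}

Sat(¬wait) = {t0, t1, t2, t4, t5}
Sat(¬wait → error) = {t2, t3, t4, t6, t7}
Sat(AX (¬wait → error)) = {s : every successor in {t2, t3, t4, t6, t7}} = {t0, t2, t4, t6, t7}
Sat(AX (AX (¬wait → error))) = {s : every successor in {t0, t2, t4, t6, t7}} = {t0, t2, t4, t5, t6, t7}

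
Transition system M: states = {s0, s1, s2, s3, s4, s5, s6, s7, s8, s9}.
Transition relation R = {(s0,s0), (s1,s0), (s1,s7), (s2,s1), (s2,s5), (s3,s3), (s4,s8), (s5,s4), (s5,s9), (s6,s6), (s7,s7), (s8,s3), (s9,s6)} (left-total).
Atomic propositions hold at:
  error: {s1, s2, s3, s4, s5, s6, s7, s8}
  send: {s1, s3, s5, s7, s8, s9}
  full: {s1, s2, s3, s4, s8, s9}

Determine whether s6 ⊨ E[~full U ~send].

Yes

Sat(~full) = {s0, s5, s6, s7}
Sat(~send) = {s0, s2, s4, s6}
E[~full U ~send]: least fixpoint, start Z0 = Sat(~send) = {s0, s2, s4, s6}, add states in Sat(~full) with some successor in Z. Z1 = {s0, s2, s4, s5, s6}; fixed.
Sat(E[~full U ~send]) = {s0, s2, s4, s5, s6}
s6 ∈ Sat(E[~full U ~send]) = {s0, s2, s4, s5, s6}, so the formula holds at s6.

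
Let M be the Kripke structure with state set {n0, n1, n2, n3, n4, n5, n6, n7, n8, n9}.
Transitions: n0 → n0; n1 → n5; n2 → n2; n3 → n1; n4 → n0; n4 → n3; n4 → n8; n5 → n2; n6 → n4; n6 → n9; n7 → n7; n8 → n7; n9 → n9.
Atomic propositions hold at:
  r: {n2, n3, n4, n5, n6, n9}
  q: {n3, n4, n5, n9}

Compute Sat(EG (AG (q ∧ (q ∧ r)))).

{n9}

Sat(q ∧ r) = {n3, n4, n5, n9}
Sat(q ∧ (q ∧ r)) = {n3, n4, n5, n9}
AG (q ∧ (q ∧ r)): greatest fixpoint, start Z0 = {n3, n4, n5, n9}, keep only states in Sat with every successor in Z. Z1 = {n9}; fixed.
Sat(AG (q ∧ (q ∧ r))) = {n9}
EG (AG (q ∧ (q ∧ r))): greatest fixpoint, start Z0 = {n9}, keep only states in Sat with some successor in Z. Already a fixed point.
Sat(EG (AG (q ∧ (q ∧ r)))) = {n9}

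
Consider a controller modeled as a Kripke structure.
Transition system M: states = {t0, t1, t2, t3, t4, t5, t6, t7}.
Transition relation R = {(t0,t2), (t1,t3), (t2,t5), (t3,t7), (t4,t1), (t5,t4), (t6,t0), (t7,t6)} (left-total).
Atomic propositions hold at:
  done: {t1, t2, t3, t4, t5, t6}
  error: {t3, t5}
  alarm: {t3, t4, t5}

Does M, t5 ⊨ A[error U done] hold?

A[error U done]: least fixpoint, start Z0 = Sat(done) = {t1, t2, t3, t4, t5, t6}, add states in Sat(error) with every successor in Z. Already a fixed point.
Sat(A[error U done]) = {t1, t2, t3, t4, t5, t6}
t5 ∈ Sat(A[error U done]) = {t1, t2, t3, t4, t5, t6}, so the formula holds at t5.

Yes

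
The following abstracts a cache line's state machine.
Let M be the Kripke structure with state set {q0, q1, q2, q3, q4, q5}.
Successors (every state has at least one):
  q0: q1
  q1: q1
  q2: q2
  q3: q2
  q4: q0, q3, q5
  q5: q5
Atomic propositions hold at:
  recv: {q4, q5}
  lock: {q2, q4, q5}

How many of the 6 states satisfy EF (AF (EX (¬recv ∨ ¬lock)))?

Sat(¬recv) = {q0, q1, q2, q3}
Sat(¬lock) = {q0, q1, q3}
Sat(¬recv ∨ ¬lock) = {q0, q1, q2, q3}
Sat(EX (¬recv ∨ ¬lock)) = {s : some successor in {q0, q1, q2, q3}} = {q0, q1, q2, q3, q4}
AF (EX (¬recv ∨ ¬lock)): least fixpoint, start Z0 = {q0, q1, q2, q3, q4}, add states with every successor in Z. Already a fixed point.
Sat(AF (EX (¬recv ∨ ¬lock))) = {q0, q1, q2, q3, q4}
EF (AF (EX (¬recv ∨ ¬lock))): least fixpoint, start Z0 = {q0, q1, q2, q3, q4}, add states with some successor in Z. Already a fixed point.
Sat(EF (AF (EX (¬recv ∨ ¬lock)))) = {q0, q1, q2, q3, q4}
|Sat(EF (AF (EX (¬recv ∨ ¬lock))))| = |{q0, q1, q2, q3, q4}| = 5.

5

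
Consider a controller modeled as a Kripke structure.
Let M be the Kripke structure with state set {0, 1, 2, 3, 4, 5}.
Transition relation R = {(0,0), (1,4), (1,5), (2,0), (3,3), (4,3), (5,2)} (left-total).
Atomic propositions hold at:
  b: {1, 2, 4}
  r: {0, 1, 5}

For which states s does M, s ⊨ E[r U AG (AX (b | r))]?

{0, 1, 2, 5}

Sat(b | r) = {0, 1, 2, 4, 5}
Sat(AX (b | r)) = {s : every successor in {0, 1, 2, 4, 5}} = {0, 1, 2, 5}
AG (AX (b | r)): greatest fixpoint, start Z0 = {0, 1, 2, 5}, keep only states in Sat with every successor in Z. Z1 = {0, 2, 5}; fixed.
Sat(AG (AX (b | r))) = {0, 2, 5}
E[r U AG (AX (b | r))]: least fixpoint, start Z0 = Sat(AG (AX (b | r))) = {0, 2, 5}, add states in Sat(r) with some successor in Z. Z1 = {0, 1, 2, 5}; fixed.
Sat(E[r U AG (AX (b | r))]) = {0, 1, 2, 5}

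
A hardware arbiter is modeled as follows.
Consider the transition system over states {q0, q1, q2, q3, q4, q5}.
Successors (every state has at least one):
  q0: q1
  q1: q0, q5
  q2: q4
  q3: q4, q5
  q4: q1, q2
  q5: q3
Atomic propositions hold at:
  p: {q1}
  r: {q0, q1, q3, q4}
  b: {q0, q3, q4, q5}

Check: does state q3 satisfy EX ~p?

Yes

Sat(~p) = {q0, q2, q3, q4, q5}
Sat(EX ~p) = {s : some successor in {q0, q2, q3, q4, q5}} = {q1, q2, q3, q4, q5}
q3 ∈ Sat(EX ~p) = {q1, q2, q3, q4, q5}, so the formula holds at q3.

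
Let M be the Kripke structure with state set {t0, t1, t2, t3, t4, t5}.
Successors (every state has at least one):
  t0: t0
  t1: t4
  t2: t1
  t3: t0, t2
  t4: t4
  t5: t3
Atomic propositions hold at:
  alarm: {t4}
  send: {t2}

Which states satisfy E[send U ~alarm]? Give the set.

Sat(~alarm) = {t0, t1, t2, t3, t5}
E[send U ~alarm]: least fixpoint, start Z0 = Sat(~alarm) = {t0, t1, t2, t3, t5}, add states in Sat(send) with some successor in Z. Already a fixed point.
Sat(E[send U ~alarm]) = {t0, t1, t2, t3, t5}

{t0, t1, t2, t3, t5}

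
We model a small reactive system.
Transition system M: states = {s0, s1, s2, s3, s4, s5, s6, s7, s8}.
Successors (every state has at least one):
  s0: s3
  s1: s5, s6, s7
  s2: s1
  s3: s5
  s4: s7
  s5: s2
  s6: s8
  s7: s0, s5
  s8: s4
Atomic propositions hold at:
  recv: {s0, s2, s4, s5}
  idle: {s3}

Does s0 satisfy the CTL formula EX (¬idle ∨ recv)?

Sat(¬idle) = {s0, s1, s2, s4, s5, s6, s7, s8}
Sat(¬idle ∨ recv) = {s0, s1, s2, s4, s5, s6, s7, s8}
Sat(EX (¬idle ∨ recv)) = {s : some successor in {s0, s1, s2, s4, s5, s6, s7, s8}} = {s1, s2, s3, s4, s5, s6, s7, s8}
s0 ∉ Sat(EX (¬idle ∨ recv)) = {s1, s2, s3, s4, s5, s6, s7, s8}, so the formula does not hold at s0.

No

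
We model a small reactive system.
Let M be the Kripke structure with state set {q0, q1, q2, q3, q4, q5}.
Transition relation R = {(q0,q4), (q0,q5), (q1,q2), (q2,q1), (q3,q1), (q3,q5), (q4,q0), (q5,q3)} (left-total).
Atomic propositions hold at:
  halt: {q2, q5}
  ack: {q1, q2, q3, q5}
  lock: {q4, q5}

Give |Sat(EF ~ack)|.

2

Sat(~ack) = {q0, q4}
EF ~ack: least fixpoint, start Z0 = {q0, q4}, add states with some successor in Z. Already a fixed point.
Sat(EF ~ack) = {q0, q4}
|Sat(EF ~ack)| = |{q0, q4}| = 2.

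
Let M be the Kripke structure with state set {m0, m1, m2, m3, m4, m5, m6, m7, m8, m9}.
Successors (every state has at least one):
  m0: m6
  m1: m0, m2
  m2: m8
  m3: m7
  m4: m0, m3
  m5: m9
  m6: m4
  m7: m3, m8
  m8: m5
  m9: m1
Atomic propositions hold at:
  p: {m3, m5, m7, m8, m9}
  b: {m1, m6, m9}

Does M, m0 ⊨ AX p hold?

Sat(AX p) = {s : every successor in {m3, m5, m7, m8, m9}} = {m2, m3, m5, m7, m8}
m0 ∉ Sat(AX p) = {m2, m3, m5, m7, m8}, so the formula does not hold at m0.

No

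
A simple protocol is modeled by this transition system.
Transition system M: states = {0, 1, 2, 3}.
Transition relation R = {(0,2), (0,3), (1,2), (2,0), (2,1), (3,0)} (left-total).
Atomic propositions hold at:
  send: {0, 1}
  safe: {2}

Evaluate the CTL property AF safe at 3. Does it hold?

No

AF safe: least fixpoint, start Z0 = {2}, add states with every successor in Z. Z1 = {1, 2}; fixed.
Sat(AF safe) = {1, 2}
3 ∉ Sat(AF safe) = {1, 2}, so the formula does not hold at 3.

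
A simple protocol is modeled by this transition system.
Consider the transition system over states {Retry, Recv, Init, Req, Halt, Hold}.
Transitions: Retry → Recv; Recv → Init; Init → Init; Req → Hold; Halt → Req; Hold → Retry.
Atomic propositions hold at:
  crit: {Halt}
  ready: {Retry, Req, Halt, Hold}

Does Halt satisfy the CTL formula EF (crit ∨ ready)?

Sat(crit ∨ ready) = {Retry, Req, Halt, Hold}
EF (crit ∨ ready): least fixpoint, start Z0 = {Retry, Req, Halt, Hold}, add states with some successor in Z. Already a fixed point.
Sat(EF (crit ∨ ready)) = {Retry, Req, Halt, Hold}
Halt ∈ Sat(EF (crit ∨ ready)) = {Retry, Req, Halt, Hold}, so the formula holds at Halt.

Yes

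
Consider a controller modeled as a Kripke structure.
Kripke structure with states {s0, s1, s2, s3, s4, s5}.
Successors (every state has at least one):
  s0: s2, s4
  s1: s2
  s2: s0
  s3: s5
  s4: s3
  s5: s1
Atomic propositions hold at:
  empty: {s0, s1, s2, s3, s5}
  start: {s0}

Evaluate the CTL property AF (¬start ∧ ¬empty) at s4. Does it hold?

Yes

Sat(¬start) = {s1, s2, s3, s4, s5}
Sat(¬empty) = {s4}
Sat(¬start ∧ ¬empty) = {s4}
AF (¬start ∧ ¬empty): least fixpoint, start Z0 = {s4}, add states with every successor in Z. Already a fixed point.
Sat(AF (¬start ∧ ¬empty)) = {s4}
s4 ∈ Sat(AF (¬start ∧ ¬empty)) = {s4}, so the formula holds at s4.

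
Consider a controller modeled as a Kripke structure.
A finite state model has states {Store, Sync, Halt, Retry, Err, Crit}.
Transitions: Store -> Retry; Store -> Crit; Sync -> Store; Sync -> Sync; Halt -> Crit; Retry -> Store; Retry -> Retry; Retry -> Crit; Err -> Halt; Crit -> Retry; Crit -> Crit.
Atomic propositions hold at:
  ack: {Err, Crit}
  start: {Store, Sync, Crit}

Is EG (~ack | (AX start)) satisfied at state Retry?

Sat(~ack) = {Store, Sync, Halt, Retry}
Sat(AX start) = {s : every successor in {Store, Sync, Crit}} = {Sync, Halt}
Sat(~ack | (AX start)) = {Store, Sync, Halt, Retry}
EG (~ack | (AX start)): greatest fixpoint, start Z0 = {Store, Sync, Halt, Retry}, keep only states in Sat with some successor in Z. Z1 = {Store, Sync, Retry}; fixed.
Sat(EG (~ack | (AX start))) = {Store, Sync, Retry}
Retry ∈ Sat(EG (~ack | (AX start))) = {Store, Sync, Retry}, so the formula holds at Retry.

Yes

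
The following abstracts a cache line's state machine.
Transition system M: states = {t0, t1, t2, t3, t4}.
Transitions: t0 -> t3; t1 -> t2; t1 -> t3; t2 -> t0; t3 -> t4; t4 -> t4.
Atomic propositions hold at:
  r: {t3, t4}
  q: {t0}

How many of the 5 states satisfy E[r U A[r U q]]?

A[r U q]: least fixpoint, start Z0 = Sat(q) = {t0}, add states in Sat(r) with every successor in Z. Already a fixed point.
Sat(A[r U q]) = {t0}
E[r U A[r U q]]: least fixpoint, start Z0 = Sat(A[r U q]) = {t0}, add states in Sat(r) with some successor in Z. Already a fixed point.
Sat(E[r U A[r U q]]) = {t0}
|Sat(E[r U A[r U q]])| = |{t0}| = 1.

1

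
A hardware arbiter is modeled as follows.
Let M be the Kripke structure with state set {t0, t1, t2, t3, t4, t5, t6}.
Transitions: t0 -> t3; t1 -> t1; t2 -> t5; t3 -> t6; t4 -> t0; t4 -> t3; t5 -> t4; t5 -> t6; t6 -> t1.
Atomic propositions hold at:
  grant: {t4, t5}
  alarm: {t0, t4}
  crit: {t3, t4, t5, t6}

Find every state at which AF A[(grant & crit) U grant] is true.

{t2, t4, t5}

Sat(grant & crit) = {t4, t5}
A[(grant & crit) U grant]: least fixpoint, start Z0 = Sat(grant) = {t4, t5}, add states in Sat(grant & crit) with every successor in Z. Already a fixed point.
Sat(A[(grant & crit) U grant]) = {t4, t5}
AF A[(grant & crit) U grant]: least fixpoint, start Z0 = {t4, t5}, add states with every successor in Z. Z1 = {t2, t4, t5}; fixed.
Sat(AF A[(grant & crit) U grant]) = {t2, t4, t5}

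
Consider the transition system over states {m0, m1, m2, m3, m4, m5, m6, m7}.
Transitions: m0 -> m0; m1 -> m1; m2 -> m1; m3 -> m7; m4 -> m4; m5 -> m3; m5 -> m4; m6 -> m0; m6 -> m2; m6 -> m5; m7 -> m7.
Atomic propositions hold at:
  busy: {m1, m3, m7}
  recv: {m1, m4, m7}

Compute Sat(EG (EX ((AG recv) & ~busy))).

{m4, m5}

AG recv: greatest fixpoint, start Z0 = {m1, m4, m7}, keep only states in Sat with every successor in Z. Already a fixed point.
Sat(AG recv) = {m1, m4, m7}
Sat(~busy) = {m0, m2, m4, m5, m6}
Sat((AG recv) & ~busy) = {m4}
Sat(EX ((AG recv) & ~busy)) = {s : some successor in {m4}} = {m4, m5}
EG (EX ((AG recv) & ~busy)): greatest fixpoint, start Z0 = {m4, m5}, keep only states in Sat with some successor in Z. Already a fixed point.
Sat(EG (EX ((AG recv) & ~busy))) = {m4, m5}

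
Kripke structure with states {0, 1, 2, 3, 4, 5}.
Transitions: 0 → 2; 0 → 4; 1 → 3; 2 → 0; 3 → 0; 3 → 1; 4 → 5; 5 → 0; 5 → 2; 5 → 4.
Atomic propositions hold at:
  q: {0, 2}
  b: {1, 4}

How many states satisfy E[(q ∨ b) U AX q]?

2

Sat(q ∨ b) = {0, 1, 2, 4}
Sat(AX q) = {s : every successor in {0, 2}} = {2}
E[(q ∨ b) U AX q]: least fixpoint, start Z0 = Sat(AX q) = {2}, add states in Sat(q ∨ b) with some successor in Z. Z1 = {0, 2}; fixed.
Sat(E[(q ∨ b) U AX q]) = {0, 2}
|Sat(E[(q ∨ b) U AX q])| = |{0, 2}| = 2.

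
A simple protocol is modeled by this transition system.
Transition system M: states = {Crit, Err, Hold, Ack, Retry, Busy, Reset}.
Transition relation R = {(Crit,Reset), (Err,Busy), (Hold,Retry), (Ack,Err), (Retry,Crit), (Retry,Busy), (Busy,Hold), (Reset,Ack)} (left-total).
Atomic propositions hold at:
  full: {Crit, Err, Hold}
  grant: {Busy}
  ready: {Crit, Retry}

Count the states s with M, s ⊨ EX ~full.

Sat(~full) = {Ack, Retry, Busy, Reset}
Sat(EX ~full) = {s : some successor in {Ack, Retry, Busy, Reset}} = {Crit, Err, Hold, Retry, Reset}
|Sat(EX ~full)| = |{Crit, Err, Hold, Retry, Reset}| = 5.

5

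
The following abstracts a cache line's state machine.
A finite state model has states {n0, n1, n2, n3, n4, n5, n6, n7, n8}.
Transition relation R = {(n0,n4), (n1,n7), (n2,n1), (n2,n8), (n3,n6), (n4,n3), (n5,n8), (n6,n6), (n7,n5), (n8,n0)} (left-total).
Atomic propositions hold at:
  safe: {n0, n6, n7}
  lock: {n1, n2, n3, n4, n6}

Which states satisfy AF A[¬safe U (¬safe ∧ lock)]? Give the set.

{n0, n1, n2, n3, n4, n5, n7, n8}

Sat(¬safe) = {n1, n2, n3, n4, n5, n8}
Sat(¬safe ∧ lock) = {n1, n2, n3, n4}
A[¬safe U (¬safe ∧ lock)]: least fixpoint, start Z0 = Sat((¬safe ∧ lock)) = {n1, n2, n3, n4}, add states in Sat(¬safe) with every successor in Z. Already a fixed point.
Sat(A[¬safe U (¬safe ∧ lock)]) = {n1, n2, n3, n4}
AF A[¬safe U (¬safe ∧ lock)]: least fixpoint, start Z0 = {n1, n2, n3, n4}, add states with every successor in Z. Z1 = {n0, n1, n2, n3, n4}; Z2 = {n0, n1, n2, n3, n4, n8}; Z3 = {n0, n1, n2, n3, n4, n5, n8}; Z4 = {n0, n1, n2, n3, n4, n5, n7, n8}; fixed.
Sat(AF A[¬safe U (¬safe ∧ lock)]) = {n0, n1, n2, n3, n4, n5, n7, n8}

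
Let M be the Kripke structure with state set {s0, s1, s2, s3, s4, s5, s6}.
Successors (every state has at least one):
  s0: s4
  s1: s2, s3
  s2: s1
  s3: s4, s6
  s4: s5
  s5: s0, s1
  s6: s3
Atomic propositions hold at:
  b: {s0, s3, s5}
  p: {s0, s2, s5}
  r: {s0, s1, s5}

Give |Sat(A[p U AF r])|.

AF r: least fixpoint, start Z0 = {s0, s1, s5}, add states with every successor in Z. Z1 = {s0, s1, s2, s4, s5}; fixed.
Sat(AF r) = {s0, s1, s2, s4, s5}
A[p U AF r]: least fixpoint, start Z0 = Sat(AF r) = {s0, s1, s2, s4, s5}, add states in Sat(p) with every successor in Z. Already a fixed point.
Sat(A[p U AF r]) = {s0, s1, s2, s4, s5}
|Sat(A[p U AF r])| = |{s0, s1, s2, s4, s5}| = 5.

5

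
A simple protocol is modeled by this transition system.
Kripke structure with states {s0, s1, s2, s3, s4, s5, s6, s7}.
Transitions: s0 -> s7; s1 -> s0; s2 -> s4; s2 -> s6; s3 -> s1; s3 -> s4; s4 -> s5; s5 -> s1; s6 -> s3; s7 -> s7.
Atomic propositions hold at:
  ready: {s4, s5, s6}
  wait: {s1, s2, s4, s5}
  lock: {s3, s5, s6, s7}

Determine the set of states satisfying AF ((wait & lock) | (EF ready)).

Sat(wait & lock) = {s5}
EF ready: least fixpoint, start Z0 = {s4, s5, s6}, add states with some successor in Z. Z1 = {s2, s3, s4, s5, s6}; fixed.
Sat(EF ready) = {s2, s3, s4, s5, s6}
Sat((wait & lock) | (EF ready)) = {s2, s3, s4, s5, s6}
AF ((wait & lock) | (EF ready)): least fixpoint, start Z0 = {s2, s3, s4, s5, s6}, add states with every successor in Z. Already a fixed point.
Sat(AF ((wait & lock) | (EF ready))) = {s2, s3, s4, s5, s6}

{s2, s3, s4, s5, s6}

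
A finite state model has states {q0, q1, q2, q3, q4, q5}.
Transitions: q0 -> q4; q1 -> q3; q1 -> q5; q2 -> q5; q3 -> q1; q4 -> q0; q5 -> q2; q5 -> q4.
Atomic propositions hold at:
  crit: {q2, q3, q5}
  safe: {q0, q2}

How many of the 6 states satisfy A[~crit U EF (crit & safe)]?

4

Sat(~crit) = {q0, q1, q4}
Sat(crit & safe) = {q2}
EF (crit & safe): least fixpoint, start Z0 = {q2}, add states with some successor in Z. Z1 = {q2, q5}; Z2 = {q1, q2, q5}; Z3 = {q1, q2, q3, q5}; fixed.
Sat(EF (crit & safe)) = {q1, q2, q3, q5}
A[~crit U EF (crit & safe)]: least fixpoint, start Z0 = Sat(EF (crit & safe)) = {q1, q2, q3, q5}, add states in Sat(~crit) with every successor in Z. Already a fixed point.
Sat(A[~crit U EF (crit & safe)]) = {q1, q2, q3, q5}
|Sat(A[~crit U EF (crit & safe)])| = |{q1, q2, q3, q5}| = 4.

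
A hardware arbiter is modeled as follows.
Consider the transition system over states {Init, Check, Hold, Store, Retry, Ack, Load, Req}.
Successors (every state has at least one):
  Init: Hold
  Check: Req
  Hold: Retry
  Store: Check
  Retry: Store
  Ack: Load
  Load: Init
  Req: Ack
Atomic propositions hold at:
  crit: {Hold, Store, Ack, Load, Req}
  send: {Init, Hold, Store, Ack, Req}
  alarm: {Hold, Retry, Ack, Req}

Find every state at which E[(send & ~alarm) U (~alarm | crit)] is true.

Sat(~alarm) = {Init, Check, Store, Load}
Sat(send & ~alarm) = {Init, Store}
Sat(~alarm | crit) = {Init, Check, Hold, Store, Ack, Load, Req}
E[(send & ~alarm) U (~alarm | crit)]: least fixpoint, start Z0 = Sat((~alarm | crit)) = {Init, Check, Hold, Store, Ack, Load, Req}, add states in Sat(send & ~alarm) with some successor in Z. Already a fixed point.
Sat(E[(send & ~alarm) U (~alarm | crit)]) = {Init, Check, Hold, Store, Ack, Load, Req}

{Init, Check, Hold, Store, Ack, Load, Req}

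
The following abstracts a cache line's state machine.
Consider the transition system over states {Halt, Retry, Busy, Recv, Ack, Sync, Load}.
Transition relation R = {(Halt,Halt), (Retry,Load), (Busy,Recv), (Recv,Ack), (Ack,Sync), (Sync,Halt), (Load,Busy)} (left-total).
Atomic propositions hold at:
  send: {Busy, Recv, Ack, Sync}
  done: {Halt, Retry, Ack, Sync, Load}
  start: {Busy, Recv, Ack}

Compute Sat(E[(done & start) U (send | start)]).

{Busy, Recv, Ack, Sync}

Sat(done & start) = {Ack}
Sat(send | start) = {Busy, Recv, Ack, Sync}
E[(done & start) U (send | start)]: least fixpoint, start Z0 = Sat((send | start)) = {Busy, Recv, Ack, Sync}, add states in Sat(done & start) with some successor in Z. Already a fixed point.
Sat(E[(done & start) U (send | start)]) = {Busy, Recv, Ack, Sync}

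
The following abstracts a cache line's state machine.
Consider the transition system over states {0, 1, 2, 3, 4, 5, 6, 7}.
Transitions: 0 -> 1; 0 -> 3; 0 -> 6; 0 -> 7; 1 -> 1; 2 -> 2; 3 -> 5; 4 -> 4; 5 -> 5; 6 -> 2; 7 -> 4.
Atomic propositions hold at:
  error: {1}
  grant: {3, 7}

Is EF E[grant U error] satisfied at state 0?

Yes

E[grant U error]: least fixpoint, start Z0 = Sat(error) = {1}, add states in Sat(grant) with some successor in Z. Already a fixed point.
Sat(E[grant U error]) = {1}
EF E[grant U error]: least fixpoint, start Z0 = {1}, add states with some successor in Z. Z1 = {0, 1}; fixed.
Sat(EF E[grant U error]) = {0, 1}
0 ∈ Sat(EF E[grant U error]) = {0, 1}, so the formula holds at 0.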